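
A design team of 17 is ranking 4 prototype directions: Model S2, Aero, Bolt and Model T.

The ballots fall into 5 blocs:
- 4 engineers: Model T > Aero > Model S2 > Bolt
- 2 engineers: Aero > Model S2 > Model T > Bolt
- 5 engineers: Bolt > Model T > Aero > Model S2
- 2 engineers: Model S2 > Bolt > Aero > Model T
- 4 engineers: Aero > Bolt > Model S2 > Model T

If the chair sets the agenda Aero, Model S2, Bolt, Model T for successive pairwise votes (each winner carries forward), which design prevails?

Model T

Round 1: Aero vs Model S2 — 15–2, Aero advances.
Round 2: Aero vs Bolt — 10–7, Aero advances.
Round 3: Aero vs Model T — 8–9, Model T advances.
The agenda winner is Model T.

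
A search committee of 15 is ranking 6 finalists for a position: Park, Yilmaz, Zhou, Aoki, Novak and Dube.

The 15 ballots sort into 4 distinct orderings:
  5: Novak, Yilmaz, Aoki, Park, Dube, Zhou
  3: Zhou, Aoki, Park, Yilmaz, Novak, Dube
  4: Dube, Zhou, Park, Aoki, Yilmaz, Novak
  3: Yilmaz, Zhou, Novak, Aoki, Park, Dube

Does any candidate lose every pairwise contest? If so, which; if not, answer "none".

none

Head-to-head results (15 committee members):
Park vs Yilmaz: Yilmaz wins 8–7.
Park–Zhou: Zhou 10–5.
Park vs Aoki: 4 to 11, Aoki.
Park vs Novak: 3+4 = 7 for Park, 8 for Novak — Novak by 8–7.
Park vs Dube: Park preferred on 5+3+3 = 11 ballots; Park wins 11–4.
Yilmaz–Zhou: Yilmaz 8–7.
Yilmaz vs Aoki: 5+3 = 8 for Yilmaz, 7 for Aoki — Yilmaz by 8–7.
Yilmaz vs Novak: 3+4+3 = 10 for Yilmaz, 5 for Novak — Yilmaz by 10–5.
Yilmaz vs Dube: Yilmaz, 11–4.
Zhou vs Aoki: 10 to 5, Zhou.
Zhou vs Novak: Zhou wins 10–5.
Zhou vs Dube: Zhou is ranked higher on 3+3 = 6 ballots, Dube on 9. Dube wins 9–6.
Aoki–Novak: Novak 8–7.
Aoki vs Dube: Aoki preferred on 5+3+3 = 11 ballots; Aoki wins 11–4.
Novak vs Dube: Novak is ranked higher on 5+3+3 = 11 ballots, Dube on 4. Novak wins 11–4.
No candidate is winless: Park beats Dube; Yilmaz beats Park; Zhou beats Park; Aoki beats Park; Novak beats Park; Dube beats Zhou. There is no Condorcet loser.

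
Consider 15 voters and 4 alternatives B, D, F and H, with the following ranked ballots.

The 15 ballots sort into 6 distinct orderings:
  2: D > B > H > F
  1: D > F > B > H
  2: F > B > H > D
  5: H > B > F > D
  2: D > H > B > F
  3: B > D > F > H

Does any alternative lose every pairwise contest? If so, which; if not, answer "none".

F

Pairwise majorities:
B vs D: 10 to 5, B.
B vs F: B preferred on 2+5+2+3 = 12 ballots; B wins 12–3.
B vs H: 2+1+2+3 = 8 for B, 7 for H — B by 8–7.
D vs F: D wins 8–7.
D vs H: D is ranked higher on 2+1+2+3 = 8 ballots, H on 7. D wins 8–7.
F vs H: F preferred on 1+2+3 = 6 ballots; H wins 9–6.
F is beaten in every head-to-head and is the Condorcet loser.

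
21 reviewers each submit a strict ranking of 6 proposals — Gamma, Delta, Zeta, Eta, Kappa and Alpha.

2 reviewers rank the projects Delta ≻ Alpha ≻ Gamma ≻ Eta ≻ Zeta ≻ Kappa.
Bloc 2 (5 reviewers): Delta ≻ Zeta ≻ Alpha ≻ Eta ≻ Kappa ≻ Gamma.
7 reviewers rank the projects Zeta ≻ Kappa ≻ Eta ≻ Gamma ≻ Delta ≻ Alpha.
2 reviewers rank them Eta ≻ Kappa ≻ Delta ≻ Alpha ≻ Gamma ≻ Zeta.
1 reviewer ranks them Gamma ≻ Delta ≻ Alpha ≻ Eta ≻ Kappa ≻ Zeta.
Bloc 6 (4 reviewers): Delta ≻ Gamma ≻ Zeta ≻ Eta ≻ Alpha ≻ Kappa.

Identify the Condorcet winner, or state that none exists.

Check each pair by majority over 21 ballots:
Gamma vs Delta: Gamma is ranked higher on 7+1 = 8 ballots, Delta on 13. Delta wins 13–8.
Gamma vs Zeta: Gamma is ranked higher on 2+2+1+4 = 9 ballots, Zeta on 12. Zeta wins 12–9.
Gamma vs Eta: Gamma preferred on 2+1+4 = 7 ballots; Eta wins 14–7.
Gamma vs Kappa: Gamma is ranked higher on 2+1+4 = 7 ballots, Kappa on 14. Kappa wins 14–7.
Gamma vs Alpha: Gamma is ranked higher on 7+1+4 = 12 ballots, Alpha on 9. Gamma wins 12–9.
Delta vs Zeta: Delta is ranked higher on 2+5+2+1+4 = 14 ballots, Zeta on 7. Delta wins 14–7.
Delta vs Eta: Delta is ranked higher on 2+5+1+4 = 12 ballots, Eta on 9. Delta wins 12–9.
Delta vs Kappa: 2+5+1+4 = 12 for Delta, 9 for Kappa — Delta by 12–9.
Delta vs Alpha: 2+5+7+2+1+4 = 21 for Delta, 0 for Alpha — Delta by 21–0.
Zeta vs Eta: 5+7+4 = 16 for Zeta, 5 for Eta — Zeta by 16–5.
Zeta vs Kappa: 2+5+7+4 = 18 for Zeta, 3 for Kappa — Zeta by 18–3.
Zeta vs Alpha: Zeta is ranked higher on 5+7+4 = 16 ballots, Alpha on 5. Zeta wins 16–5.
Eta vs Kappa: Eta is ranked higher on 2+5+2+1+4 = 14 ballots, Kappa on 7. Eta wins 14–7.
Eta vs Alpha: Eta is ranked higher on 7+2+4 = 13 ballots, Alpha on 8. Eta wins 13–8.
Kappa vs Alpha: Kappa preferred on 7+2 = 9 ballots; Alpha wins 12–9.
Delta beats each of Gamma, Zeta, Eta, Kappa, Alpha — Delta is the Condorcet winner.

Delta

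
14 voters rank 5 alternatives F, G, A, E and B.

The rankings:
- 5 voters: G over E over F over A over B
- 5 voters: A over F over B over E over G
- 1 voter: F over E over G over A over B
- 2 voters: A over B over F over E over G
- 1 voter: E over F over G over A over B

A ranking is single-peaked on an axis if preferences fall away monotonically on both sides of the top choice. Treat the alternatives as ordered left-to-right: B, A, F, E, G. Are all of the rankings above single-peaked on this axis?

yes

Axis positions: B=1, A=2, F=3, E=4, G=5.
Faction 1 (peak G at position 5): ranking walks positions 5-4-3-2-1, expanding outward from the peak — single-peaked.
Faction 2 (peak A at position 2): ranking walks positions 2-3-1-4-5, expanding outward from the peak — single-peaked.
Faction 3 (peak F at position 3): ranking walks positions 3-4-5-2-1, expanding outward from the peak — single-peaked.
Faction 4 (peak A at position 2): ranking walks positions 2-1-3-4-5, expanding outward from the peak — single-peaked.
Faction 5 (peak E at position 4): ranking walks positions 4-3-5-2-1, expanding outward from the peak — single-peaked.
Every ranking is single-peaked on this axis.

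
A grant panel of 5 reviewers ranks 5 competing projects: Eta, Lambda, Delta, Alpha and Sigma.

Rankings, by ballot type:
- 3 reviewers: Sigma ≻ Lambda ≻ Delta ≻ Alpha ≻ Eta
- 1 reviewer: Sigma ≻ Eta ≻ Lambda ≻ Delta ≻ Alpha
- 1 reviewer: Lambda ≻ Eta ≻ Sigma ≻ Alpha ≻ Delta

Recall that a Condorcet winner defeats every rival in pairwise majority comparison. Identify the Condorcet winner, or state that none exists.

Sigma

Head-to-head results (5 reviewers):
Eta vs Lambda: Lambda, 4–1.
Eta vs Delta: Delta wins 3–2.
Eta vs Alpha: Alpha, 3–2.
Eta vs Sigma: Sigma wins 4–1.
Lambda vs Delta: Lambda, 5–0.
Lambda vs Alpha: Lambda wins 5–0.
Lambda vs Sigma: Sigma, 4–1.
Delta vs Alpha: Delta, 4–1.
Delta–Sigma: Sigma 5–0.
Alpha–Sigma: Sigma 5–0.
Sigma beats each of Eta, Lambda, Delta, Alpha — Sigma is the Condorcet winner.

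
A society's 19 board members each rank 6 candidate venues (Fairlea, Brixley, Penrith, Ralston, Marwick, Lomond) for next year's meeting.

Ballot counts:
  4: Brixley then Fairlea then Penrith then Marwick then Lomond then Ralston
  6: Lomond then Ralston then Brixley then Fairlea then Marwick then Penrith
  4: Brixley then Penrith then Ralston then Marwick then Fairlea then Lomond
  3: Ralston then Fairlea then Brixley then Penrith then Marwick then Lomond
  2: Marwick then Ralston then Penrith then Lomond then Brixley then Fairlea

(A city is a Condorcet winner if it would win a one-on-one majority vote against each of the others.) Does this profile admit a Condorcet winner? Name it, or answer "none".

none

Check each pair by majority over 19 ballots:
Fairlea vs Brixley: Brixley, 16–3.
Fairlea–Penrith: Fairlea 13–6.
Fairlea vs Ralston: Ralston wins 15–4.
Fairlea–Marwick: Fairlea 13–6.
Fairlea–Lomond: Fairlea 11–8.
Brixley vs Penrith: Brixley, 17–2.
Brixley vs Ralston: Ralston, 11–8.
Brixley–Marwick: Brixley 17–2.
Brixley vs Lomond: Brixley, 11–8.
Penrith vs Ralston: Ralston wins 11–8.
Penrith–Marwick: Penrith 11–8.
Penrith–Lomond: Penrith 13–6.
Ralston vs Marwick: Ralston, 13–6.
Ralston vs Lomond: Lomond, 10–9.
Marwick vs Lomond: Marwick, 13–6.
Each city drops at least one matchup (Fairlea loses to Brixley; Brixley loses to Ralston; Penrith loses to Fairlea; Ralston loses to Lomond; Marwick loses to Fairlea; Lomond loses to Fairlea); the cycle Fairlea beats Lomond beats Ralston beats Fairlea rules out a Condorcet winner.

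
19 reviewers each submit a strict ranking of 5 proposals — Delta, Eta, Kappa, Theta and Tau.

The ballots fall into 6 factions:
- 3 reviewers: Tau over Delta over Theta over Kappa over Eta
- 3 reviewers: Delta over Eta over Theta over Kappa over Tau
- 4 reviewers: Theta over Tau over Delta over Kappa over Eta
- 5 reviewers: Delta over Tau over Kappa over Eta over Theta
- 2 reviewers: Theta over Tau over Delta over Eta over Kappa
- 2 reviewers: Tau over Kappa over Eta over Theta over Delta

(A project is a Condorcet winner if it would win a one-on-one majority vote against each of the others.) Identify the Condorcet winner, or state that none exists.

Tau

Pairwise majorities:
Delta vs Eta: Delta wins 17–2.
Delta vs Kappa: 17 to 2, Delta.
Delta vs Theta: 3+3+5 = 11 for Delta, 8 for Theta — Delta by 11–8.
Delta vs Tau: 3+5 = 8 for Delta, 11 for Tau — Tau by 11–8.
Eta vs Kappa: 3+2 = 5 for Eta, 14 for Kappa — Kappa by 14–5.
Eta vs Theta: Eta, 10–9.
Eta vs Tau: Eta is ranked higher on 3 ballots, Tau on 16. Tau wins 16–3.
Kappa vs Theta: Kappa is ranked higher on 5+2 = 7 ballots, Theta on 12. Theta wins 12–7.
Kappa–Tau: Tau 16–3.
Theta vs Tau: Theta is ranked higher on 3+4+2 = 9 ballots, Tau on 10. Tau wins 10–9.
Tau defeats every rival head-to-head and is the Condorcet winner.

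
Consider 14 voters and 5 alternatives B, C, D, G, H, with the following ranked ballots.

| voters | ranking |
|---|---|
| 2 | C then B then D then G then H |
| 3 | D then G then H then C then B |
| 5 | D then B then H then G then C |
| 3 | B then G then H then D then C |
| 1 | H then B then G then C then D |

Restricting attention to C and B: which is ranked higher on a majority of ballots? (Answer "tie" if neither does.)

B

Ballots ranking C above B: 2 + 3 = 5.
Ballots ranking B above C: 14 − 5 = 9.
B wins the head-to-head 9–5.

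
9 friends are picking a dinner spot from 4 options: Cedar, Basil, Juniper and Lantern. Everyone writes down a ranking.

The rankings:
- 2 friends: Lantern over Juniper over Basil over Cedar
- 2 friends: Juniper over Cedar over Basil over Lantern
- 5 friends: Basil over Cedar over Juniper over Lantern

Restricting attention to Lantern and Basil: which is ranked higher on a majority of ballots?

Ballots ranking Lantern above Basil: 2.
Ballots ranking Basil above Lantern: 9 − 2 = 7.
Basil wins the head-to-head 7–2.

Basil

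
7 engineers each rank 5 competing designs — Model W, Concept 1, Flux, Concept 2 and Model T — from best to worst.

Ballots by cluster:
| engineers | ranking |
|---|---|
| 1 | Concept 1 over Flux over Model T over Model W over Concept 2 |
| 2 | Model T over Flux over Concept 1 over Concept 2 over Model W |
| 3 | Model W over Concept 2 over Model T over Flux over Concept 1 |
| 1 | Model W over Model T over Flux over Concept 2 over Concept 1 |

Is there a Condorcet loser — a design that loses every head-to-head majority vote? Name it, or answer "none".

Concept 1

Pairwise majorities:
Model W vs Concept 1: Model W wins 4–3.
Model W vs Flux: Model W preferred on 3+1 = 4 ballots; Model W wins 4–3.
Model W vs Concept 2: Model W is ranked higher on 1+3+1 = 5 ballots, Concept 2 on 2. Model W wins 5–2.
Model W vs Model T: 3+1 = 4 for Model W, 3 for Model T — Model W by 4–3.
Concept 1 vs Flux: Flux wins 6–1.
Concept 1 vs Concept 2: Concept 2, 4–3.
Concept 1 vs Model T: 1 for Concept 1, 6 for Model T — Model T by 6–1.
Flux vs Concept 2: Flux preferred on 1+2+1 = 4 ballots; Flux wins 4–3.
Flux vs Model T: Model T wins 6–1.
Concept 2 vs Model T: Concept 2 preferred on 3 ballots; Model T wins 4–3.
Only Concept 1 has no wins; Concept 1 is the Condorcet loser.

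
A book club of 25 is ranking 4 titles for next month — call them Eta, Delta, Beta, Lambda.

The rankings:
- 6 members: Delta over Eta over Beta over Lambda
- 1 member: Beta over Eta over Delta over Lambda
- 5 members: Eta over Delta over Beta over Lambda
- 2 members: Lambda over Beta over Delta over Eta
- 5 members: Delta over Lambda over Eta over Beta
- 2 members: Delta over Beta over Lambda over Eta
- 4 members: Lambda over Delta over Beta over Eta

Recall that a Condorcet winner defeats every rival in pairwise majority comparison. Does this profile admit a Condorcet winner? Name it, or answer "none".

Pairwise majorities:
Eta–Delta: Delta 19–6.
Eta vs Beta: Eta, 16–9.
Eta vs Lambda: Lambda, 13–12.
Delta vs Beta: Delta wins 22–3.
Delta vs Lambda: Delta wins 19–6.
Beta vs Lambda: Beta, 14–11.
Delta wins every pairwise contest, so Delta is the Condorcet winner.

Delta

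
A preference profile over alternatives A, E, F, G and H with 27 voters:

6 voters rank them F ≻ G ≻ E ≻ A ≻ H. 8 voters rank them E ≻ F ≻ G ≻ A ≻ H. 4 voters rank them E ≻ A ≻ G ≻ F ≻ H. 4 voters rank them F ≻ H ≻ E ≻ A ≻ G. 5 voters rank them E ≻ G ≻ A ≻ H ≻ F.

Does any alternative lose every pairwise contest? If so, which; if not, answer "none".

Head-to-head results (27 voters):
A–E: E 27–0.
A vs F: A preferred on 4+5 = 9 ballots; F wins 18–9.
A vs G: A preferred on 4+4 = 8 ballots; G wins 19–8.
A vs H: A preferred on 6+8+4+5 = 23 ballots; A wins 23–4.
E–F: E 17–10.
E vs G: E, 21–6.
E vs H: E wins 23–4.
F vs G: F, 18–9.
F vs H: 6+8+4+4 = 22 for F, 5 for H — F by 22–5.
G vs H: G, 23–4.
H loses to every other alternative — it is the Condorcet loser.

H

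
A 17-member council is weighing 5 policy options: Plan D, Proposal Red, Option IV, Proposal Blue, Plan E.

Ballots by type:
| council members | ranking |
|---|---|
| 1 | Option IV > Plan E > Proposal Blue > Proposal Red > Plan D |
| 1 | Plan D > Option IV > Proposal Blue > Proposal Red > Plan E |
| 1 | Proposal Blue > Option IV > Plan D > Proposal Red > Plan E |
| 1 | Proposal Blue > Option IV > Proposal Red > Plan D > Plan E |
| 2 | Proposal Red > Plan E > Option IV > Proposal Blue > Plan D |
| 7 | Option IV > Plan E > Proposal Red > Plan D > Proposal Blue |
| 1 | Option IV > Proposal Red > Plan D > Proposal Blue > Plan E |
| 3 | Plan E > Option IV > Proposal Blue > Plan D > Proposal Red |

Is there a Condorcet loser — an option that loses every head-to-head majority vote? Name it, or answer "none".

Proposal Blue

Head-to-head results (17 council members):
Plan D vs Proposal Red: 5 to 12, Proposal Red.
Plan D vs Option IV: Option IV, 16–1.
Plan D vs Proposal Blue: Plan D wins 9–8.
Plan D vs Plan E: 1+1+1+1 = 4 for Plan D, 13 for Plan E — Plan E by 13–4.
Proposal Red vs Option IV: 2 to 15, Option IV.
Proposal Red vs Proposal Blue: Proposal Red is ranked higher on 2+7+1 = 10 ballots, Proposal Blue on 7. Proposal Red wins 10–7.
Proposal Red vs Plan E: Plan E wins 11–6.
Option IV–Proposal Blue: Option IV 15–2.
Option IV vs Plan E: Option IV preferred on 1+1+1+1+7+1 = 12 ballots; Option IV wins 12–5.
Proposal Blue vs Plan E: Plan E, 13–4.
Proposal Blue is beaten in every head-to-head and is the Condorcet loser.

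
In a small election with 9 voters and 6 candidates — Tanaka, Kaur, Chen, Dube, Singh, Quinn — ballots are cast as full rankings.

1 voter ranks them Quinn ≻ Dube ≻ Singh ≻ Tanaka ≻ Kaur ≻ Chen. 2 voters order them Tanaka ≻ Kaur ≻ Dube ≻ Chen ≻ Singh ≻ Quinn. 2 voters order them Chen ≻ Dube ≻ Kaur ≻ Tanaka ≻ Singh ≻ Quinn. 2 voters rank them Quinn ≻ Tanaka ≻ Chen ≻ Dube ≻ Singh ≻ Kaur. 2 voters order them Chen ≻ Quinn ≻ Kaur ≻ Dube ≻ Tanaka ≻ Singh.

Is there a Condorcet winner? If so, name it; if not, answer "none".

none

Head-to-head results (9 voters):
Tanaka–Kaur: Tanaka 5–4.
Tanaka–Chen: Tanaka 5–4.
Tanaka vs Dube: Dube wins 5–4.
Tanaka–Singh: Tanaka 8–1.
Tanaka–Quinn: Quinn 5–4.
Kaur vs Chen: Chen wins 6–3.
Kaur vs Dube: Dube, 5–4.
Kaur vs Singh: Kaur, 6–3.
Kaur vs Quinn: Quinn, 5–4.
Chen–Dube: Chen 6–3.
Chen vs Singh: Chen, 8–1.
Chen vs Quinn: Chen, 6–3.
Dube–Singh: Dube 9–0.
Dube vs Quinn: Quinn, 5–4.
Singh–Quinn: Quinn 5–4.
Each candidate drops at least one matchup (Tanaka loses to Dube; Kaur loses to Tanaka; Chen loses to Tanaka; Dube loses to Chen; Singh loses to Tanaka; Quinn loses to Chen); the cycle Tanaka → Chen → Dube → Tanaka rules out a Condorcet winner.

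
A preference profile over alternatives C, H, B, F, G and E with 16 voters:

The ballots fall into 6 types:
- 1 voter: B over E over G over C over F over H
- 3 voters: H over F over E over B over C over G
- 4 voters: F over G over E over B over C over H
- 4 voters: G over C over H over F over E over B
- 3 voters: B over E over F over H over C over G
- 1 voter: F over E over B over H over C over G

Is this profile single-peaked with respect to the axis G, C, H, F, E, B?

Axis positions: G=1, C=2, H=3, F=4, E=5, B=6.
Type 1: ranking walks positions 6-5-1-2-4-3; G is ranked above F even though F lies between G and the peak B on the axis — preferences dip and rise again. Not single-peaked.
Type 2 (peak H at position 3): ranking walks positions 3-4-5-6-2-1, expanding outward from the peak — single-peaked.
Type 3: ranking walks positions 4-1-5-6-2-3; G is ranked above H even though H lies between G and the peak F on the axis — preferences dip and rise again. Not single-peaked.
Type 4 (peak G at position 1): ranking walks positions 1-2-3-4-5-6, expanding outward from the peak — single-peaked.
Type 5 (peak B at position 6): ranking walks positions 6-5-4-3-2-1, expanding outward from the peak — single-peaked.
Type 6 (peak F at position 4): ranking walks positions 4-5-6-3-2-1, expanding outward from the peak — single-peaked.
Type 1 violates single-peakedness, so the profile is not single-peaked on this axis.

no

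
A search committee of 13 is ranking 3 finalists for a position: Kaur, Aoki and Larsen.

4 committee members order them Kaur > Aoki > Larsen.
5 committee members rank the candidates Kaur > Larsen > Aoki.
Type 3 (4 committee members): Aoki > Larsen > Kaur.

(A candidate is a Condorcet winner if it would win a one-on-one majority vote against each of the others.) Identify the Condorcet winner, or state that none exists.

Pairwise majorities:
Kaur vs Aoki: Kaur wins 9–4.
Kaur vs Larsen: Kaur, 9–4.
Aoki vs Larsen: 4+4 = 8 for Aoki, 5 for Larsen — Aoki by 8–5.
Only Kaur has no losses; Kaur is the Condorcet winner.

Kaur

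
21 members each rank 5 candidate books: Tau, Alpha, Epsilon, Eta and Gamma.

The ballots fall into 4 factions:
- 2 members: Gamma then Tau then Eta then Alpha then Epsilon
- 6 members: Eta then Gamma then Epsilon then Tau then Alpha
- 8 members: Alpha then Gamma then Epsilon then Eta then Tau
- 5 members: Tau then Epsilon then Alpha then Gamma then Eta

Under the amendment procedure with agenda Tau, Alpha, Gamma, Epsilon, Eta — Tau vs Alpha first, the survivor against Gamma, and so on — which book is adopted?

Gamma

Round 1: Tau vs Alpha — 13–8, Tau advances.
Round 2: Tau vs Gamma — 5–16, Gamma advances.
Round 3: Gamma vs Epsilon — 16–5, Gamma advances.
Round 4: Gamma vs Eta — 15–6, Gamma advances.
The agenda winner is Gamma.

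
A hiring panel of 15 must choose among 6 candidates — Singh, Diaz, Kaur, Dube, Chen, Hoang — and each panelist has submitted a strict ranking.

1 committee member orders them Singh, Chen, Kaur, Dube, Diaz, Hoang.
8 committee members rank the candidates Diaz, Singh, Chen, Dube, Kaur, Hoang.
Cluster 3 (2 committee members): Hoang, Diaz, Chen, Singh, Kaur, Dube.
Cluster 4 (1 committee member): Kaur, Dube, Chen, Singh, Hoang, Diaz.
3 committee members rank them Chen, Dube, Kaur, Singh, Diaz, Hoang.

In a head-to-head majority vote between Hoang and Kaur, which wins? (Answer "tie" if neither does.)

Ballots ranking Hoang above Kaur: 2.
Ballots ranking Kaur above Hoang: 15 − 2 = 13.
Kaur wins the head-to-head 13–2.

Kaur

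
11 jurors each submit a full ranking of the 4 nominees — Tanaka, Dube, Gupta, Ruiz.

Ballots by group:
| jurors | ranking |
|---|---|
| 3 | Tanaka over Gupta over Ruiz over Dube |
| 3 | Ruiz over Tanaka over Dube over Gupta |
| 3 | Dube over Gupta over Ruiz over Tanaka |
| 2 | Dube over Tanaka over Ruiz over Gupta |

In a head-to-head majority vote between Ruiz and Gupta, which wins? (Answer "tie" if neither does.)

Ballots ranking Ruiz above Gupta: 3 + 2 = 5.
Ballots ranking Gupta above Ruiz: 11 − 5 = 6.
Gupta wins the head-to-head 6–5.

Gupta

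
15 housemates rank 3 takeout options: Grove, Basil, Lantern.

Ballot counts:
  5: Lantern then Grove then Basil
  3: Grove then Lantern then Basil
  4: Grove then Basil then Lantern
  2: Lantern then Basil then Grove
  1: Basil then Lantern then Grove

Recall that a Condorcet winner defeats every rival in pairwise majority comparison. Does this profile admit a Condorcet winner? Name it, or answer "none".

Lantern

Head-to-head results (15 friends):
Grove vs Basil: 5+3+4 = 12 for Grove, 3 for Basil — Grove by 12–3.
Grove vs Lantern: 7 to 8, Lantern.
Basil vs Lantern: 4+1 = 5 for Basil, 10 for Lantern — Lantern by 10–5.
Only Lantern has no losses; Lantern is the Condorcet winner.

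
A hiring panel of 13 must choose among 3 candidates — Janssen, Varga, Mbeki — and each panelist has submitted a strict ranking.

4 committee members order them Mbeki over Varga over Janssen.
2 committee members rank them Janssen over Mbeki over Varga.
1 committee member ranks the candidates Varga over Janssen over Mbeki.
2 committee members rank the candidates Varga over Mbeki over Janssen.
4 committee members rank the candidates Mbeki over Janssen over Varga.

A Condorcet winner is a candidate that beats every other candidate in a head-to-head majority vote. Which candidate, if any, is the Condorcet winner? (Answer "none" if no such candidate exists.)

Mbeki

Head-to-head results (13 committee members):
Janssen vs Varga: Varga wins 7–6.
Janssen vs Mbeki: Mbeki wins 10–3.
Varga vs Mbeki: Mbeki wins 10–3.
Only Mbeki has no losses; Mbeki is the Condorcet winner.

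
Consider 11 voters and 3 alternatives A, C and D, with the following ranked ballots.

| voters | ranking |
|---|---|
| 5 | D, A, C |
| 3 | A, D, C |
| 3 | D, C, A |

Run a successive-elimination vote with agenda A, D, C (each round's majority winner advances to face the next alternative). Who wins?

Round 1: A vs D — 3–8, D advances.
Round 2: D vs C — 11–0, D advances.
The agenda winner is D.

D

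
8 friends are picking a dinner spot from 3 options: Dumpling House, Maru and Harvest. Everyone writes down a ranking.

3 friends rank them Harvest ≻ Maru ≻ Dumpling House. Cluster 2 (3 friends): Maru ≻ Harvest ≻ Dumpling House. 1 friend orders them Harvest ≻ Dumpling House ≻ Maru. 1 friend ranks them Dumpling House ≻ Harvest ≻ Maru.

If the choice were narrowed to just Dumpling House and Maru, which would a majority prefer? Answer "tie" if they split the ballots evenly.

Ballots ranking Dumpling House above Maru: 1 + 1 = 2.
Ballots ranking Maru above Dumpling House: 8 − 2 = 6.
Maru wins the head-to-head 6–2.

Maru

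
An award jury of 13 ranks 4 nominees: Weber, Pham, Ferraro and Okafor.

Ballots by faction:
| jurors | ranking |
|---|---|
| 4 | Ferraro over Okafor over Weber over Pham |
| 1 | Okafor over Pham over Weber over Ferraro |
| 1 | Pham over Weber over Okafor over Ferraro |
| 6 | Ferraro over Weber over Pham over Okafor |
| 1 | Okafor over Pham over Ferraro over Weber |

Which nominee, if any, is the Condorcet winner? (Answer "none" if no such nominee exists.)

Ferraro

Pairwise majorities:
Weber vs Pham: Weber preferred on 4+6 = 10 ballots; Weber wins 10–3.
Weber vs Ferraro: 2 to 11, Ferraro.
Weber vs Okafor: 1+6 = 7 for Weber, 6 for Okafor — Weber by 7–6.
Pham vs Ferraro: Pham is ranked higher on 1+1+1 = 3 ballots, Ferraro on 10. Ferraro wins 10–3.
Pham vs Okafor: Pham is ranked higher on 1+6 = 7 ballots, Okafor on 6. Pham wins 7–6.
Ferraro vs Okafor: Ferraro preferred on 4+6 = 10 ballots; Ferraro wins 10–3.
Only Ferraro has no losses; Ferraro is the Condorcet winner.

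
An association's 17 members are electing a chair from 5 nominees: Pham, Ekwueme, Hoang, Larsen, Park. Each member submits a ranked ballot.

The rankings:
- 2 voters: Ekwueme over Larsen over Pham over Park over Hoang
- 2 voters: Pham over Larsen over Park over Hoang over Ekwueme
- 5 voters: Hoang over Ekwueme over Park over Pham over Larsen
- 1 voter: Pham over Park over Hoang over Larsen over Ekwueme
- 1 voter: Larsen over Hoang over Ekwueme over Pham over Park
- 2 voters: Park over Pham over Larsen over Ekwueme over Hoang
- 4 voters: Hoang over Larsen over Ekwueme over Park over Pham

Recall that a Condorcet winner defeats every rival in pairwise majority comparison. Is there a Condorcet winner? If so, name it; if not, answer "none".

Check each pair by majority over 17 ballots:
Pham vs Ekwueme: Ekwueme wins 12–5.
Pham–Hoang: Hoang 10–7.
Pham vs Larsen: Pham wins 10–7.
Pham vs Park: Park, 11–6.
Ekwueme–Hoang: Hoang 13–4.
Ekwueme vs Larsen: Larsen, 10–7.
Ekwueme vs Park: Ekwueme wins 12–5.
Hoang vs Larsen: Hoang, 10–7.
Hoang–Park: Hoang 10–7.
Larsen vs Park: Larsen, 9–8.
Hoang defeats every rival head-to-head and is the Condorcet winner.

Hoang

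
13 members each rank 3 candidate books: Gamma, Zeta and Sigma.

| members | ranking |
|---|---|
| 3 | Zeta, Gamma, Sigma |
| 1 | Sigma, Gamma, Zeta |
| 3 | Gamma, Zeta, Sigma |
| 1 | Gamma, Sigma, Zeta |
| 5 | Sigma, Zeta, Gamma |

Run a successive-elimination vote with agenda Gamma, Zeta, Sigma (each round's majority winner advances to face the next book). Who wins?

Sigma

Round 1: Gamma vs Zeta — 5–8, Zeta advances.
Round 2: Zeta vs Sigma — 6–7, Sigma advances.
Sigma survives the agenda.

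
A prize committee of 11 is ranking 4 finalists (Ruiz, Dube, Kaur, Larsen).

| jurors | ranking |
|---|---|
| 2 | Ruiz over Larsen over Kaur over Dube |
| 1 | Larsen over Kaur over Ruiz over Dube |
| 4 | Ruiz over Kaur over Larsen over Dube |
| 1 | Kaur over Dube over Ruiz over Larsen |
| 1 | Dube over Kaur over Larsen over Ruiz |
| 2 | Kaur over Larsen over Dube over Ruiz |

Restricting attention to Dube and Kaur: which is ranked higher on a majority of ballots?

Kaur

Ballots ranking Dube above Kaur: 1.
Ballots ranking Kaur above Dube: 11 − 1 = 10.
Kaur wins the head-to-head 10–1.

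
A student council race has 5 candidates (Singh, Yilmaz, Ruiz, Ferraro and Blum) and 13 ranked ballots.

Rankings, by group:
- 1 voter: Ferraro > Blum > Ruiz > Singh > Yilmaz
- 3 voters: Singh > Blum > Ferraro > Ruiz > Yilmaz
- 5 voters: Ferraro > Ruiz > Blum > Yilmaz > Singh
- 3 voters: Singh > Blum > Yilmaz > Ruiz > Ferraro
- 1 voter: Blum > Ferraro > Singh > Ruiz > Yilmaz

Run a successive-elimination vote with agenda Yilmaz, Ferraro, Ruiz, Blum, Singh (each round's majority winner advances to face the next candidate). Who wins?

Round 1: Yilmaz vs Ferraro — 3–10, Ferraro advances.
Round 2: Ferraro vs Ruiz — 10–3, Ferraro advances.
Round 3: Ferraro vs Blum — 6–7, Blum advances.
Round 4: Blum vs Singh — 7–6, Blum advances.
The agenda winner is Blum.

Blum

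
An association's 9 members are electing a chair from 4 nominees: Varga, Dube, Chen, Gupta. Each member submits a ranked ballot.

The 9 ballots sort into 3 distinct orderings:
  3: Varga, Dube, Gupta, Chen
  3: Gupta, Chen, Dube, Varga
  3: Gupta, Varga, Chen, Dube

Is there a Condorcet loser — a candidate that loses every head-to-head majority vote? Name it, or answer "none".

Dube

Head-to-head results (9 voters):
Varga–Dube: Varga 6–3.
Varga vs Chen: 3+3 = 6 for Varga, 3 for Chen — Varga by 6–3.
Varga–Gupta: Gupta 6–3.
Dube vs Chen: Chen wins 6–3.
Dube vs Gupta: Dube preferred on 3 ballots; Gupta wins 6–3.
Chen vs Gupta: Chen preferred on 0 ballots; Gupta wins 9–0.
Only Dube has no wins; Dube is the Condorcet loser.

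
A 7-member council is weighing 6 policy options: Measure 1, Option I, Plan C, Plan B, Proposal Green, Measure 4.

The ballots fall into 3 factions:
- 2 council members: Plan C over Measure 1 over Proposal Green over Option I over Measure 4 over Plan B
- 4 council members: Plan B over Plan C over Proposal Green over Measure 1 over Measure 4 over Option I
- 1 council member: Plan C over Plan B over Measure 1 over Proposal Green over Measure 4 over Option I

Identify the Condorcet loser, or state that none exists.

Option I

Head-to-head results (7 council members):
Measure 1 vs Option I: 2+4+1 = 7 for Measure 1, 0 for Option I — Measure 1 by 7–0.
Measure 1 vs Plan C: 0 for Measure 1, 7 for Plan C — Plan C by 7–0.
Measure 1 vs Plan B: 2 to 5, Plan B.
Measure 1 vs Proposal Green: 3 to 4, Proposal Green.
Measure 1–Measure 4: Measure 1 7–0.
Option I–Plan C: Plan C 7–0.
Option I vs Plan B: Plan B wins 5–2.
Option I–Proposal Green: Proposal Green 7–0.
Option I–Measure 4: Measure 4 5–2.
Plan C vs Plan B: 2+1 = 3 for Plan C, 4 for Plan B — Plan B by 4–3.
Plan C vs Proposal Green: Plan C is ranked higher on 2+4+1 = 7 ballots, Proposal Green on 0. Plan C wins 7–0.
Plan C vs Measure 4: Plan C is ranked higher on 2+4+1 = 7 ballots, Measure 4 on 0. Plan C wins 7–0.
Plan B vs Proposal Green: Plan B, 5–2.
Plan B vs Measure 4: Plan B is ranked higher on 4+1 = 5 ballots, Measure 4 on 2. Plan B wins 5–2.
Proposal Green vs Measure 4: Proposal Green preferred on 2+4+1 = 7 ballots; Proposal Green wins 7–0.
Option I is beaten in every head-to-head and is the Condorcet loser.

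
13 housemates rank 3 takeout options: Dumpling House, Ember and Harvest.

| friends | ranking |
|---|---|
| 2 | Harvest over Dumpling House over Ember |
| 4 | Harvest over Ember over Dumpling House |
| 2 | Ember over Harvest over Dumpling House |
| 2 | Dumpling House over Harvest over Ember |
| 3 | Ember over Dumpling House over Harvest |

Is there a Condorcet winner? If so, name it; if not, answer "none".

Harvest

Check each pair by majority over 13 ballots:
Dumpling House–Ember: Ember 9–4.
Dumpling House–Harvest: Harvest 8–5.
Ember vs Harvest: Harvest, 8–5.
Harvest beats each of Dumpling House, Ember — Harvest is the Condorcet winner.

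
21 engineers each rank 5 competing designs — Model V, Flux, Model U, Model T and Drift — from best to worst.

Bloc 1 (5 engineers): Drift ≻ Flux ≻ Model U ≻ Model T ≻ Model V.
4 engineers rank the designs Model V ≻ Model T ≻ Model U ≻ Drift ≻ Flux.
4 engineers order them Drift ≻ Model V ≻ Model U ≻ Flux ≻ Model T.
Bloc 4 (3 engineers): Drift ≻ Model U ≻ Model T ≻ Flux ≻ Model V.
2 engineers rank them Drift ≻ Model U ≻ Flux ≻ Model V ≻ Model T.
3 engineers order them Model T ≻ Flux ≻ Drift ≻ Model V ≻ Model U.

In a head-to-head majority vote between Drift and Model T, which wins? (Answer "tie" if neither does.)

Ballots ranking Drift above Model T: 5 + 4 + 3 + 2 = 14.
Ballots ranking Model T above Drift: 21 − 14 = 7.
Drift wins the head-to-head 14–7.

Drift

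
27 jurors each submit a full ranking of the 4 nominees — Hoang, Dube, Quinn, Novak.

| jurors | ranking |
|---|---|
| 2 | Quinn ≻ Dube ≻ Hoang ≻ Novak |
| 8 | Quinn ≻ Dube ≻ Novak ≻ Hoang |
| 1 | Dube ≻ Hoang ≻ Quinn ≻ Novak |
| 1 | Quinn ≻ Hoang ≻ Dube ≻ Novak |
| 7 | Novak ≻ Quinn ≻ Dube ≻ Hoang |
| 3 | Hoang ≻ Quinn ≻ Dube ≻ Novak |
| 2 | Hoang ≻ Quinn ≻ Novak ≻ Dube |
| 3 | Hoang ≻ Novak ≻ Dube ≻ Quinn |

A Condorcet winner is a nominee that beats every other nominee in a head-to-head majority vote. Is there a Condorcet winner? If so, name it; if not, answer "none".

Pairwise majorities:
Hoang vs Dube: Dube, 18–9.
Hoang–Quinn: Quinn 18–9.
Hoang–Novak: Novak 15–12.
Dube–Quinn: Quinn 23–4.
Dube vs Novak: Dube, 15–12.
Quinn vs Novak: Quinn, 17–10.
Quinn defeats every rival head-to-head and is the Condorcet winner.

Quinn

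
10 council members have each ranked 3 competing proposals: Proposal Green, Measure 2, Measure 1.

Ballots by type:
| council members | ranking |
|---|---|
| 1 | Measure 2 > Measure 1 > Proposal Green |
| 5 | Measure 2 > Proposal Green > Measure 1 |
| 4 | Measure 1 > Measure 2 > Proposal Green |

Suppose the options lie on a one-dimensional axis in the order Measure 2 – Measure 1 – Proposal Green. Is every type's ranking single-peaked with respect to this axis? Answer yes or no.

Axis positions: Measure 2=1, Measure 1=2, Proposal Green=3.
Type 1 (peak Measure 2 at position 1): ranking walks positions 1-2-3, expanding outward from the peak — single-peaked.
Type 2: ranking walks positions 1-3-2; Proposal Green is ranked above Measure 1 even though Measure 1 lies between Proposal Green and the peak Measure 2 on the axis — preferences dip and rise again. Not single-peaked.
Type 3 (peak Measure 1 at position 2): ranking walks positions 2-1-3, expanding outward from the peak — single-peaked.
Type 2 violates single-peakedness, so the profile is not single-peaked on this axis.

no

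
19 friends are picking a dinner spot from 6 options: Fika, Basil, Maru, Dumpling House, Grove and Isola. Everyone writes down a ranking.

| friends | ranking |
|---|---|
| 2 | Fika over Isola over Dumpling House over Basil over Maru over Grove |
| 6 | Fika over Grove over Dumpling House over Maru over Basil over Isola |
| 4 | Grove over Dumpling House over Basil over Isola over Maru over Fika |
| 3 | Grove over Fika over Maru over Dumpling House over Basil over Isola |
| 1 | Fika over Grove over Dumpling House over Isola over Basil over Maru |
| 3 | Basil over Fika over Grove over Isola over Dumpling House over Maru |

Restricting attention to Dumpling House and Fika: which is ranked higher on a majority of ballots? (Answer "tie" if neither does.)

Fika

Ballots ranking Dumpling House above Fika: 4.
Ballots ranking Fika above Dumpling House: 19 − 4 = 15.
Fika wins the head-to-head 15–4.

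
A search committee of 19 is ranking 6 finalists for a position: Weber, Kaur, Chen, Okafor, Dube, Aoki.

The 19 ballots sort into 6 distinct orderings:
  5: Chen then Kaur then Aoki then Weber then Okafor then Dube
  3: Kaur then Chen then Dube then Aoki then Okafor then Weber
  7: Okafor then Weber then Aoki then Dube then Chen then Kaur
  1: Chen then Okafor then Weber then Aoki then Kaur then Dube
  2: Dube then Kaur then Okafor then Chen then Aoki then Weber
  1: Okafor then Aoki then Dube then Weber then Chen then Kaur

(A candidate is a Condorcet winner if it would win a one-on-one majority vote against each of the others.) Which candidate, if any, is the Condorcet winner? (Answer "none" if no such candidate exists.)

Head-to-head results (19 committee members):
Weber vs Kaur: 9 to 10, Kaur.
Weber vs Chen: Weber preferred on 7+1 = 8 ballots; Chen wins 11–8.
Weber vs Okafor: Weber is ranked higher on 5 ballots, Okafor on 14. Okafor wins 14–5.
Weber vs Dube: 13 to 6, Weber.
Weber vs Aoki: 7+1 = 8 for Weber, 11 for Aoki — Aoki by 11–8.
Kaur vs Chen: Kaur is ranked higher on 3+2 = 5 ballots, Chen on 14. Chen wins 14–5.
Kaur vs Okafor: Kaur is ranked higher on 5+3+2 = 10 ballots, Okafor on 9. Kaur wins 10–9.
Kaur vs Dube: 9 to 10, Dube.
Kaur vs Aoki: Kaur preferred on 5+3+2 = 10 ballots; Kaur wins 10–9.
Chen vs Okafor: Chen preferred on 5+3+1 = 9 ballots; Okafor wins 10–9.
Chen vs Dube: 5+3+1 = 9 for Chen, 10 for Dube — Dube by 10–9.
Chen vs Aoki: Chen preferred on 5+3+1+2 = 11 ballots; Chen wins 11–8.
Okafor vs Dube: 14 to 5, Okafor.
Okafor vs Aoki: 7+1+2+1 = 11 for Okafor, 8 for Aoki — Okafor by 11–8.
Dube vs Aoki: 3+2 = 5 for Dube, 14 for Aoki — Aoki by 14–5.
Each candidate drops at least one matchup (Weber loses to Kaur; Kaur loses to Chen; Chen loses to Okafor; Okafor loses to Kaur; Dube loses to Weber; Aoki loses to Kaur); the cycle Weber > Dube > Kaur > Weber rules out a Condorcet winner.

none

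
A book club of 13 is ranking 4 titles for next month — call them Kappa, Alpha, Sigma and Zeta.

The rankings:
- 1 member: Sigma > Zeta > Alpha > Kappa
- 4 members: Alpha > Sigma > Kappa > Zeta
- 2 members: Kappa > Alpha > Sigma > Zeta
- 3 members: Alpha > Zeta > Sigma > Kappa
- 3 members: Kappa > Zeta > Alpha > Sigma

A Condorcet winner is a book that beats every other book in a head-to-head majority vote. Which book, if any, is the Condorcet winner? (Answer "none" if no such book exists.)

Head-to-head results (13 members):
Kappa vs Alpha: Alpha, 8–5.
Kappa vs Sigma: Sigma, 8–5.
Kappa vs Zeta: Kappa wins 9–4.
Alpha–Sigma: Alpha 12–1.
Alpha vs Zeta: Alpha, 9–4.
Sigma–Zeta: Sigma 7–6.
Only Alpha has no losses; Alpha is the Condorcet winner.

Alpha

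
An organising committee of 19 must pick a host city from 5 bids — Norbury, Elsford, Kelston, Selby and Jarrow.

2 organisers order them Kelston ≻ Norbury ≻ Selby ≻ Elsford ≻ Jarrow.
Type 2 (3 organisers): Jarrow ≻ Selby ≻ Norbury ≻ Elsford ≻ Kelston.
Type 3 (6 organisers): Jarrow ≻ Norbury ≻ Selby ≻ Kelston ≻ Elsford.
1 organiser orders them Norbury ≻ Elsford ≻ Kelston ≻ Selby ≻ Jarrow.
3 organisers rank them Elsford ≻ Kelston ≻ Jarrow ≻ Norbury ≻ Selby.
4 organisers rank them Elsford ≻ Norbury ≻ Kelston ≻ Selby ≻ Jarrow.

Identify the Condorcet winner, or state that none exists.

none

Check each pair by majority over 19 ballots:
Norbury vs Elsford: Norbury is ranked higher on 2+3+6+1 = 12 ballots, Elsford on 7. Norbury wins 12–7.
Norbury vs Kelston: Norbury is ranked higher on 3+6+1+4 = 14 ballots, Kelston on 5. Norbury wins 14–5.
Norbury vs Selby: 2+6+1+3+4 = 16 for Norbury, 3 for Selby — Norbury by 16–3.
Norbury vs Jarrow: 2+1+4 = 7 for Norbury, 12 for Jarrow — Jarrow by 12–7.
Elsford vs Kelston: 3+1+3+4 = 11 for Elsford, 8 for Kelston — Elsford by 11–8.
Elsford vs Selby: Elsford is ranked higher on 1+3+4 = 8 ballots, Selby on 11. Selby wins 11–8.
Elsford vs Jarrow: Elsford preferred on 2+1+3+4 = 10 ballots; Elsford wins 10–9.
Kelston vs Selby: 2+1+3+4 = 10 for Kelston, 9 for Selby — Kelston by 10–9.
Kelston vs Jarrow: 10 to 9, Kelston.
Selby vs Jarrow: 2+1+4 = 7 for Selby, 12 for Jarrow — Jarrow by 12–7.
Each city drops at least one matchup (Norbury loses to Jarrow; Elsford loses to Norbury; Kelston loses to Norbury; Selby loses to Norbury; Jarrow loses to Elsford); the cycle Norbury beats Elsford beats Jarrow beats Norbury rules out a Condorcet winner.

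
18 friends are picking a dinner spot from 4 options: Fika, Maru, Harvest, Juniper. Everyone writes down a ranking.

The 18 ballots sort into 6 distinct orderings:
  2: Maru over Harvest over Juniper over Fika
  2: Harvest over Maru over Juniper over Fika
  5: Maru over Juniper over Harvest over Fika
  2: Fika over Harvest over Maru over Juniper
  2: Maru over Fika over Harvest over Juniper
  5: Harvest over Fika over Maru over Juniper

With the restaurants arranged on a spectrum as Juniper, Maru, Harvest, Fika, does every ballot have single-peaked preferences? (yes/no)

Axis positions: Juniper=1, Maru=2, Harvest=3, Fika=4.
Type 1 (peak Maru at position 2): ranking walks positions 2-3-1-4, expanding outward from the peak — single-peaked.
Type 2 (peak Harvest at position 3): ranking walks positions 3-2-1-4, expanding outward from the peak — single-peaked.
Type 3 (peak Maru at position 2): ranking walks positions 2-1-3-4, expanding outward from the peak — single-peaked.
Type 4 (peak Fika at position 4): ranking walks positions 4-3-2-1, expanding outward from the peak — single-peaked.
Type 5: ranking walks positions 2-4-3-1; Fika is ranked above Harvest even though Harvest lies between Fika and the peak Maru on the axis — preferences dip and rise again. Not single-peaked.
Type 6 (peak Harvest at position 3): ranking walks positions 3-4-2-1, expanding outward from the peak — single-peaked.
Type 5 violates single-peakedness, so the profile is not single-peaked on this axis.

no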